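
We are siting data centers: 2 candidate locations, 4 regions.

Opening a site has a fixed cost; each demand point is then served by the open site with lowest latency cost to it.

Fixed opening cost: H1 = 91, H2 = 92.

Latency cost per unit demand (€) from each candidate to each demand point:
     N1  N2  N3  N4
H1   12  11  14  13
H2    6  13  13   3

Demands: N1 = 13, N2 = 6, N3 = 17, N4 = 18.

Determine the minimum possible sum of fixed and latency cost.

Open {H2}: assign each demand point to its cheapest open site.
  N1→H2 13×6=78, N2→H2 6×13=78, N3→H2 17×13=221, N4→H2 18×3=54
  latency cost 431, fixed 92 → total 523.
Compare {H1, H2}: latency cost 419 + fixed 183 = 602.
Compare {H1}: latency cost 694 + fixed 91 = 785.

523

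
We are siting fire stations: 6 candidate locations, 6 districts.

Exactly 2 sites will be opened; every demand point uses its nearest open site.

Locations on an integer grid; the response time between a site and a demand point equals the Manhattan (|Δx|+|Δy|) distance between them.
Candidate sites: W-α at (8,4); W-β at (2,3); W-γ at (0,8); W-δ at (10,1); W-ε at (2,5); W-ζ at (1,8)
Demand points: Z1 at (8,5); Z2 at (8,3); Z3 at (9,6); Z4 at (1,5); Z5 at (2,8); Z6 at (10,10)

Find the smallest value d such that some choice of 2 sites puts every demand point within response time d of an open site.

8

Open {W-α, W-β}.
  Farthest demand point is Z6 at response time 8 (to W-α); all others are ≤ 8.
With {W-α, W-γ} the worst case is 8.
With {W-α, W-ε} the worst case is 8.
No size-2 selection achieves below 8.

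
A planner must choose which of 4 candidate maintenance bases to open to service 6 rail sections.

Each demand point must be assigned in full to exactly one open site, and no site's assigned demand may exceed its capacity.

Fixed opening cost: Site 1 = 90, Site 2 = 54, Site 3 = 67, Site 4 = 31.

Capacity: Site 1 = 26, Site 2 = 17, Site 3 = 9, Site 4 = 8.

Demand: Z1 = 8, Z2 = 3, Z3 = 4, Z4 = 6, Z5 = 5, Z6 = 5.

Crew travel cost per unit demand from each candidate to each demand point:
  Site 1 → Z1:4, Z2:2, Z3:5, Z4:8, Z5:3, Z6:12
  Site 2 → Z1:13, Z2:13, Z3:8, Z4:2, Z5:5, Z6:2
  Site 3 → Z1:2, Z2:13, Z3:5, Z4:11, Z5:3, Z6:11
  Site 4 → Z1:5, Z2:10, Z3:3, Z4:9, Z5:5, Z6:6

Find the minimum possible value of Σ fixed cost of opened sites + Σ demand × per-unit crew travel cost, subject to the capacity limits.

Open {Site 1, Site 2}; cheapest assignment that respects the capacities:
  Site 1 (cap 26, load 20): Z1, Z2, Z3, Z5 — cost 8×4 + 3×2 + 4×5 + 5×3 = 73
  Site 2 (cap 17, load 11): Z4, Z6 — cost 6×2 + 5×2 = 22
  Shipping 95, fixed 144 → total 239.
  Any other capacity-feasible assignment to {Site 1, Site 2} ships for at least 95.
Compare {Site 2, Site 3, Site 4}: its best feasible assignment gives total 257.
Compare {Site 1, Site 2, Site 4}: its best feasible assignment gives total 262.
Every other set of open sites that can feasibly serve all demand totals ≥ 257 even under its best assignment. Minimum: 239.

239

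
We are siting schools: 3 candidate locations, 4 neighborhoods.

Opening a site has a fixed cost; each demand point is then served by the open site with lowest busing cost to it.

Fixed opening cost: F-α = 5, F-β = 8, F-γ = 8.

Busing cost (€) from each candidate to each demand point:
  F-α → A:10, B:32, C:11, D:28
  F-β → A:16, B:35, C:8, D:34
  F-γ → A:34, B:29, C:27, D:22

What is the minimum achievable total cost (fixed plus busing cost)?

Open {F-α, F-γ}: assign each demand point to its cheapest open site.
  A→F-α 10, B→F-γ 29, C→F-α 11, D→F-γ 22
  busing cost 72, fixed 13 → total 85.
Compare {F-α}: busing cost 81 + fixed 5 = 86.
Compare {F-α, F-β, F-γ}: busing cost 69 + fixed 21 = 90.
Compare {F-α, F-β}: busing cost 78 + fixed 13 = 91.
All other subsets cost ≥ 86. Minimum total cost: 85.

85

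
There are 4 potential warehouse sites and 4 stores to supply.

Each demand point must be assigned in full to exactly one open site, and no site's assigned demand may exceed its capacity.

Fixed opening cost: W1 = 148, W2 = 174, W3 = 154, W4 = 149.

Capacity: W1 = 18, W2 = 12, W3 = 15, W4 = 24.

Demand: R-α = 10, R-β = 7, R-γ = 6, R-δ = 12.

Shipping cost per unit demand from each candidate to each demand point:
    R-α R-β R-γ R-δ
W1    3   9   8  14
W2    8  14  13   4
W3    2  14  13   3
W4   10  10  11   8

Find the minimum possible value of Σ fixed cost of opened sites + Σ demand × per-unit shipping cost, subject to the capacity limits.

541

Open {W1, W4}; cheapest assignment that respects the capacities:
  W1 (cap 18, load 16): R-α, R-γ — cost 10×3 + 6×8 = 78
  W4 (cap 24, load 19): R-β, R-δ — cost 7×10 + 12×8 = 166
  Shipping 244, fixed 297 → total 541.
  Any other capacity-feasible assignment to {W1, W4} ships for at least 244.
Compare {W3, W4}: its best feasible assignment gives total 575.
Compare {W2, W4}: its best feasible assignment gives total 607.
Every other set of open sites that can feasibly serve all demand totals ≥ 575 even under its best assignment. Minimum: 541.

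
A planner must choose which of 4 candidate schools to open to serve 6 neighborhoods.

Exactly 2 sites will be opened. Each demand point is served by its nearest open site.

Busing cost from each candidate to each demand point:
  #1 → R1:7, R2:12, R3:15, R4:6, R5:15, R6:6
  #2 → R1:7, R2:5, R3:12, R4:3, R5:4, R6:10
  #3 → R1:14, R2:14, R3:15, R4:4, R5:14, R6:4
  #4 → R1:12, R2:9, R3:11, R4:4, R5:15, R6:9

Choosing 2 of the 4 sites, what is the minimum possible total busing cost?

Open {#2, #3}.
  R1→#2 7, R2→#2 5, R3→#2 12, R4→#2 3, R5→#2 4, R6→#3 4  ⇒ total 35.
Compare {#1, #2}: total 37.
Compare {#2, #4}: total 39.
No size-2 selection does better; minimum is 35.

35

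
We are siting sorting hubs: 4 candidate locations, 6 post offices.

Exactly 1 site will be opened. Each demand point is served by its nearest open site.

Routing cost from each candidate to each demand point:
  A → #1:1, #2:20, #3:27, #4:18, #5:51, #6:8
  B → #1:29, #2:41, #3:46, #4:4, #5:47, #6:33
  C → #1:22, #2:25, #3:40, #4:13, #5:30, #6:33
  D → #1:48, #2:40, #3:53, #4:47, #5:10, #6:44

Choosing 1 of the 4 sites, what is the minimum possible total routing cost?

Open {A}.
  #1→A 1, #2→A 20, #3→A 27, #4→A 18, #5→A 51, #6→A 8  ⇒ total 125.
Compare {C}: total 163.
Compare {B}: total 200.
No size-1 selection does better; minimum is 125.

125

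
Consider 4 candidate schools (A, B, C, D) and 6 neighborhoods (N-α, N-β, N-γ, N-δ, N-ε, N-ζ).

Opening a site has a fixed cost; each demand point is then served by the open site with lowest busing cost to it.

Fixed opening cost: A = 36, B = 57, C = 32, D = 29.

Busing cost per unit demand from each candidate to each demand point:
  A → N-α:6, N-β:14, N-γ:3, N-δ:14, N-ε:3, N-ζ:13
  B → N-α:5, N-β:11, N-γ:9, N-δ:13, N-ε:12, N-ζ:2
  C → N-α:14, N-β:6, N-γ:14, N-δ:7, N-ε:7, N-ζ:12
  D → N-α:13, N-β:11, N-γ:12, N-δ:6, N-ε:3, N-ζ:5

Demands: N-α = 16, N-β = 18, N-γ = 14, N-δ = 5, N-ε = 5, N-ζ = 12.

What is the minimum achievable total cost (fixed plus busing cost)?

Open {A, B, C}: assign each demand point to its cheapest open site.
  N-α→B 16×5=80, N-β→C 18×6=108, N-γ→A 14×3=42, N-δ→C 5×7=35, N-ε→A 5×3=15, N-ζ→B 12×2=24
  busing cost 304, fixed 125 → total 429.
Compare {A, C, D}: busing cost 351 + fixed 97 = 448.
Compare {A, B, C, D}: busing cost 299 + fixed 154 = 453.
Compare {B, C}: busing cost 408 + fixed 89 = 497.
All other subsets cost ≥ 448. Minimum total cost: 429.

429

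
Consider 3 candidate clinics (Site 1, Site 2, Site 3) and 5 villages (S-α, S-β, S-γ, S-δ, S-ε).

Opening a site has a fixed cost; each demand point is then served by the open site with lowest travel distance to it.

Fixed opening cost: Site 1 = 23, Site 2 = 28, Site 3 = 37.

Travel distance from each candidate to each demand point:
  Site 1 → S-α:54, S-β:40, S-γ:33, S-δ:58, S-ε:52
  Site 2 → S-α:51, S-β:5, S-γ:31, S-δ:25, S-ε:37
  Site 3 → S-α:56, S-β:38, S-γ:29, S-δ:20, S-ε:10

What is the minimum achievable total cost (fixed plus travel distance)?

Open {Site 2}: assign each demand point to its cheapest open site.
  S-α→Site 2 51, S-β→Site 2 5, S-γ→Site 2 31, S-δ→Site 2 25, S-ε→Site 2 37
  travel distance 149, fixed 28 → total 177.
Compare {Site 2, Site 3}: travel distance 115 + fixed 65 = 180.
Compare {Site 3}: travel distance 153 + fixed 37 = 190.
Compare {Site 1, Site 2}: travel distance 149 + fixed 51 = 200.
All other subsets cost ≥ 180. Minimum total cost: 177.

177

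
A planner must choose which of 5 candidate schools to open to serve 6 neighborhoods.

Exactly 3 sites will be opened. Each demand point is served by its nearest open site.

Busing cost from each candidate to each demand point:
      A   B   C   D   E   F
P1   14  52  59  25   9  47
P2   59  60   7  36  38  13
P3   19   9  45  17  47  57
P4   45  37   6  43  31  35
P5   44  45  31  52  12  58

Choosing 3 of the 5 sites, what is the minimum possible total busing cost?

69

Open {P1, P2, P3}.
  A→P1 14, B→P3 9, C→P2 7, D→P3 17, E→P1 9, F→P2 13  ⇒ total 69.
Compare {P2, P3, P5}: total 77.
Compare {P1, P3, P4}: total 90.
No size-3 selection does better; minimum is 69.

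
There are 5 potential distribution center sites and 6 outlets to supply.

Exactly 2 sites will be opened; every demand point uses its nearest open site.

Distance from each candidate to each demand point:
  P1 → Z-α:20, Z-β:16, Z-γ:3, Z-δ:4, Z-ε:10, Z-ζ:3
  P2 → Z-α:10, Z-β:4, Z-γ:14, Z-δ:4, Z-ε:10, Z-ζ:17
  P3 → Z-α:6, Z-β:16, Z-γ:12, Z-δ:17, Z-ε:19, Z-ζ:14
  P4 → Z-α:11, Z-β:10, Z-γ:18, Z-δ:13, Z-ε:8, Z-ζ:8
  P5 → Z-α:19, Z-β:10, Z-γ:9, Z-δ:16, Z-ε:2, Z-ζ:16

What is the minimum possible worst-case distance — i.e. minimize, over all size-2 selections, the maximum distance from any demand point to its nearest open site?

10

Open {P1, P2}.
  Farthest demand point is Z-α at distance 10 (to P2); all others are ≤ 10.
With {P1, P4} the worst case is 11.
With {P3, P4} the worst case is 13.
No size-2 selection achieves below 10.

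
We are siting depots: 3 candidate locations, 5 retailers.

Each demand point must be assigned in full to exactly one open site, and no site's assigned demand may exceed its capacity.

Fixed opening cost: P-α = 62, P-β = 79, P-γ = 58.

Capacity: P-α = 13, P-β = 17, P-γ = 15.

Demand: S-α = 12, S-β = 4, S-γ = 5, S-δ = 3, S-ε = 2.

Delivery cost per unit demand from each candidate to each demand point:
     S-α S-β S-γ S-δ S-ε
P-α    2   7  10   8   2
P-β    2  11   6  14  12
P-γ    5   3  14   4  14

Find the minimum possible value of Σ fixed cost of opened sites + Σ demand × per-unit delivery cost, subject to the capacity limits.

243

Open {P-β, P-γ}; cheapest assignment that respects the capacities:
  P-β (cap 17, load 17): S-α, S-γ — cost 12×2 + 5×6 = 54
  P-γ (cap 15, load 9): S-β, S-δ, S-ε — cost 4×3 + 3×4 + 2×14 = 52
  Shipping 106, fixed 137 → total 243.
  Any other capacity-feasible assignment to {P-β, P-γ} ships for at least 106.
Compare {P-α, P-β}: its best feasible assignment gives total 251.
Compare {P-α, P-γ}: its best feasible assignment gives total 266.
Every other set of open sites that can feasibly serve all demand totals ≥ 251 even under its best assignment. Minimum: 243.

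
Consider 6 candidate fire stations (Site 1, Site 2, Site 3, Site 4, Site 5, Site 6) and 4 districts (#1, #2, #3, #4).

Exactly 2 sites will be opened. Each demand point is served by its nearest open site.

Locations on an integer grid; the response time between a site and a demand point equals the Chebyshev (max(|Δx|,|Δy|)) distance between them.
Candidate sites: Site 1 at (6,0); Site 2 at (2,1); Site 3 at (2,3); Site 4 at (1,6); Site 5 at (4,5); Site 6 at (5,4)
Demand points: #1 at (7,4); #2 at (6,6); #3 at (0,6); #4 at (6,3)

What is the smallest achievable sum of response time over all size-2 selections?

6

Open {Site 4, Site 6}.
  #1→Site 6 2, #2→Site 6 2, #3→Site 4 1, #4→Site 6 1  ⇒ total 6.
Compare {Site 3, Site 6}: total 8.
Compare {Site 4, Site 5}: total 8.
No size-2 selection does better; minimum is 6.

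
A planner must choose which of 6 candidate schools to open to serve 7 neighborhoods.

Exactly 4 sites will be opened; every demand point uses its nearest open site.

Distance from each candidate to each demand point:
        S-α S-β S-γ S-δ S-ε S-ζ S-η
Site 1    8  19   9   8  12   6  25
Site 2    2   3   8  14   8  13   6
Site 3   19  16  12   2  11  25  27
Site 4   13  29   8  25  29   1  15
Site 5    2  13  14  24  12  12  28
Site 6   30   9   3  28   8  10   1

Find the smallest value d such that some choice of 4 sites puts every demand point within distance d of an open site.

Open {Site 1, Site 2, Site 3, Site 4}.
  Farthest demand point is S-γ at distance 8 (to Site 2); all others are ≤ 8.
With {Site 1, Site 2, Site 3, Site 5} the worst case is 8.
With {Site 1, Site 2, Site 3, Site 6} the worst case is 8.
No size-4 selection achieves below 8.

8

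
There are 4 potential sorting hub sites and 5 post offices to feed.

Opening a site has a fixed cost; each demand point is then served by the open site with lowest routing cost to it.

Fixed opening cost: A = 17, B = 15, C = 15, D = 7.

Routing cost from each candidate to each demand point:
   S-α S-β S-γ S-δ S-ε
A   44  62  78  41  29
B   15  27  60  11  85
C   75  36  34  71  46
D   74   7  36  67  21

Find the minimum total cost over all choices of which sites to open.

112

Open {B, D}: assign each demand point to its cheapest open site.
  S-α→B 15, S-β→D 7, S-γ→D 36, S-δ→B 11, S-ε→D 21
  routing cost 90, fixed 22 → total 112.
Compare {B, C, D}: routing cost 88 + fixed 37 = 125.
Compare {A, B, D}: routing cost 90 + fixed 39 = 129.
Compare {A, B, C, D}: routing cost 88 + fixed 54 = 142.
All other subsets cost ≥ 125. Minimum total cost: 112.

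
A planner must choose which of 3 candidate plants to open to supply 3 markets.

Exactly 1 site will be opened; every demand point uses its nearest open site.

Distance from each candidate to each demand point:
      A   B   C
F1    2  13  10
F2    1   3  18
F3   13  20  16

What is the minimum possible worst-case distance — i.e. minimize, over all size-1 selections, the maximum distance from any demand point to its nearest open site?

Open {F1}.
  Farthest demand point is B at distance 13 (to F1); all others are ≤ 13.
With {F2} the worst case is 18.
With {F3} the worst case is 20.
No size-1 selection achieves below 13.

13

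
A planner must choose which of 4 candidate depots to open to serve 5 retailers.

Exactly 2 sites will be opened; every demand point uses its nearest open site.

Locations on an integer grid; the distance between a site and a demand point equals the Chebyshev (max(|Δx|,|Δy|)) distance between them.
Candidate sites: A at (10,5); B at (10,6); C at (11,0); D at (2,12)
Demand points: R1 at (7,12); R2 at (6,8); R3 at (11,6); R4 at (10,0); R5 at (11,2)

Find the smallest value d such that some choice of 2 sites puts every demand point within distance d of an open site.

Open {A, D}.
  Farthest demand point is R1 at distance 5 (to D); all others are ≤ 5.
With {A, B} the worst case is 6.
With {B, C} the worst case is 6.
No size-2 selection achieves below 5.

5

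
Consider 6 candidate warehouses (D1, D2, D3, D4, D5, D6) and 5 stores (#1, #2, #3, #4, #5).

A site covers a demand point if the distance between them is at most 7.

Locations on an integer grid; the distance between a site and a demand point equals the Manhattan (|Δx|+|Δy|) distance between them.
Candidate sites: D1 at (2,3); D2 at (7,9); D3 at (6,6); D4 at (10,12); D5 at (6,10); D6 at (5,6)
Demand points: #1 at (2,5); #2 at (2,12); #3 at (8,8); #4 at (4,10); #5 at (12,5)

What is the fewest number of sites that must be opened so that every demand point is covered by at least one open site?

2

Coverage sets (demand points within 7 of each site):
  D1: {#1}
  D2: {#3, #4}
  D3: {#1, #3, #4, #5}
  D4: {#3}
  D5: {#2, #3, #4}
  D6: {#1, #3, #4}
No single site covers all 5 demand points.
But {D3, D5} covers everything, so the minimum is 2.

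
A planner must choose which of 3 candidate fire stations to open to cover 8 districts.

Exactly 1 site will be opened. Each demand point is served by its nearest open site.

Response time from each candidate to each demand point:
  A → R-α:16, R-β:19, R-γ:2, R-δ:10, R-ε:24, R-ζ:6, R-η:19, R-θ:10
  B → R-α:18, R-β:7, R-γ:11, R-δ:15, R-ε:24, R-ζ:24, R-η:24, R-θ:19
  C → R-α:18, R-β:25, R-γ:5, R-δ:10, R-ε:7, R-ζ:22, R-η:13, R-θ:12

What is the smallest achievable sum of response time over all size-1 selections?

106

Open {A}.
  R-α→A 16, R-β→A 19, R-γ→A 2, R-δ→A 10, R-ε→A 24, R-ζ→A 6, R-η→A 19, R-θ→A 10  ⇒ total 106.
Compare {C}: total 112.
Compare {B}: total 142.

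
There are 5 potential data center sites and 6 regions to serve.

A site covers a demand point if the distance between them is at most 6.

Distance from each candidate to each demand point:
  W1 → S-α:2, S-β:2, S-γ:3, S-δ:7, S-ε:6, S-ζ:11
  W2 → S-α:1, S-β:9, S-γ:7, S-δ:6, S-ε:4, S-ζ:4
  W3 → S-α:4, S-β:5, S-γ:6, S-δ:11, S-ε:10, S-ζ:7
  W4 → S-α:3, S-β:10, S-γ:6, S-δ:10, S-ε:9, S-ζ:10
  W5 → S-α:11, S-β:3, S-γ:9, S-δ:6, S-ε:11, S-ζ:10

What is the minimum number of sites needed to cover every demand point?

2

Coverage sets (demand points within 6 of each site):
  W1: {S-α, S-β, S-γ, S-ε}
  W2: {S-α, S-δ, S-ε, S-ζ}
  W3: {S-α, S-β, S-γ}
  W4: {S-α, S-γ}
  W5: {S-β, S-δ}
No single site covers all 6 demand points.
But {W1, W2} covers everything, so the minimum is 2.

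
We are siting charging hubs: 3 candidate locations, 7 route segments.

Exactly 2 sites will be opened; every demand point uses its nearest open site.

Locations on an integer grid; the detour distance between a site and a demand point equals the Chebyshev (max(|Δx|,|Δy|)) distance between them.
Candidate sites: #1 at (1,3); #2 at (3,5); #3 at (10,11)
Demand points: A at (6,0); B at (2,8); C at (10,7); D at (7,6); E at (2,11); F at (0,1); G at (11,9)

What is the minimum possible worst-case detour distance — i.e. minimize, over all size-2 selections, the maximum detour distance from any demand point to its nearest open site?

6

Open {#2, #3}.
  Farthest demand point is E at detour distance 6 (to #2); all others are ≤ 6.
With {#1, #2} the worst case is 8.
With {#1, #3} the worst case is 8.
No size-2 selection achieves below 6.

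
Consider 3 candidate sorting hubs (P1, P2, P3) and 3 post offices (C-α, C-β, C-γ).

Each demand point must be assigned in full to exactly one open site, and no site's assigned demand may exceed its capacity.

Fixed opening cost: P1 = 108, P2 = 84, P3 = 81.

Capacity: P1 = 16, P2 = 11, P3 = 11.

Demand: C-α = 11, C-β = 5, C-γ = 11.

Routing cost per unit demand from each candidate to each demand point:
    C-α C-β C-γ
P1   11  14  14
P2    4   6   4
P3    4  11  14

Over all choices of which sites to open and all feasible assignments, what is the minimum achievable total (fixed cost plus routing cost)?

427

Open {P1, P2}; cheapest assignment that respects the capacities:
  P1 (cap 16, load 16): C-α, C-β — cost 11×11 + 5×14 = 191
  P2 (cap 11, load 11): C-γ — cost 11×4 = 44
  Shipping 235, fixed 192 → total 427.
  Any other capacity-feasible assignment to {P1, P2} ships for at least 235.
Compare {P1, P2, P3}: its best feasible assignment gives total 431.
Compare {P1, P3}: its best feasible assignment gives total 457.
Every other set of open sites that can feasibly serve all demand totals ≥ 431 even under its best assignment. Minimum: 427.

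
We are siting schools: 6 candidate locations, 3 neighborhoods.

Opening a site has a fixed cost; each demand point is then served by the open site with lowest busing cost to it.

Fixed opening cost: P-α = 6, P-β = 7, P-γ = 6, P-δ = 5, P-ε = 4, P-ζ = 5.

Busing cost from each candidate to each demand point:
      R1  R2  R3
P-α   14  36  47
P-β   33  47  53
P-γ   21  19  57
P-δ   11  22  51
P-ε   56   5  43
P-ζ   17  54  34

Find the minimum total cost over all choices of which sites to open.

64

Open {P-δ, P-ε, P-ζ}: assign each demand point to its cheapest open site.
  R1→P-δ 11, R2→P-ε 5, R3→P-ζ 34
  busing cost 50, fixed 14 → total 64.
Compare {P-ε, P-ζ}: busing cost 56 + fixed 9 = 65.
Compare {P-δ, P-ε}: busing cost 59 + fixed 9 = 68.
Compare {P-α, P-ε, P-ζ}: busing cost 53 + fixed 15 = 68.
All other subsets cost ≥ 65. Minimum total cost: 64.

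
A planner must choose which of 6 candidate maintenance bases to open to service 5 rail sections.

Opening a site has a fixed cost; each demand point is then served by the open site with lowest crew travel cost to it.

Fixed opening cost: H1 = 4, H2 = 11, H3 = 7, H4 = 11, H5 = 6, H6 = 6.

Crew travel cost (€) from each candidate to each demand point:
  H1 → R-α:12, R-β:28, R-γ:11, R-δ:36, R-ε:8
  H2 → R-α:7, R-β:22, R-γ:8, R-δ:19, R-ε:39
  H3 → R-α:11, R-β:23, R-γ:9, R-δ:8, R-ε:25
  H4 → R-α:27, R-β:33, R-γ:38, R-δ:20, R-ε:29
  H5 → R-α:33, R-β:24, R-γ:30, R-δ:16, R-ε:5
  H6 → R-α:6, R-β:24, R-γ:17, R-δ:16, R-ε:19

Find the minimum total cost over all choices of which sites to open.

69

Open {H3, H5}: assign each demand point to its cheapest open site.
  R-α→H3 11, R-β→H3 23, R-γ→H3 9, R-δ→H3 8, R-ε→H5 5
  crew travel cost 56, fixed 13 → total 69.
Compare {H1, H3}: crew travel cost 59 + fixed 11 = 70.
Compare {H3, H5, H6}: crew travel cost 51 + fixed 19 = 70.
Compare {H1, H3, H6}: crew travel cost 54 + fixed 17 = 71.
All other subsets cost ≥ 70. Minimum total cost: 69.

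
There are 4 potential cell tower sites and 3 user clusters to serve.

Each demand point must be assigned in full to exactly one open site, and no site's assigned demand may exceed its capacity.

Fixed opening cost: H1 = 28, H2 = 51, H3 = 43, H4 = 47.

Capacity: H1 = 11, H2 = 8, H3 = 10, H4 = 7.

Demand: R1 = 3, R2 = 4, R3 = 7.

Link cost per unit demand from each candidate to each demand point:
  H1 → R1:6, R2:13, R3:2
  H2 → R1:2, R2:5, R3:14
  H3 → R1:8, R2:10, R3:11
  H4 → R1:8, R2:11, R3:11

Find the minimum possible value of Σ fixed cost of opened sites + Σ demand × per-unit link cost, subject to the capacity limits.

119

Open {H1, H2}; cheapest assignment that respects the capacities:
  H1 (cap 11, load 7): R3 — cost 7×2 = 14
  H2 (cap 8, load 7): R1, R2 — cost 3×2 + 4×5 = 26
  Shipping 40, fixed 79 → total 119.
  Any other capacity-feasible assignment to {H1, H2} ships for at least 40.
Compare {H1, H3}: its best feasible assignment gives total 143.
Compare {H1, H4}: its best feasible assignment gives total 151.
Every other set of open sites that can feasibly serve all demand totals ≥ 143 even under its best assignment. Minimum: 119.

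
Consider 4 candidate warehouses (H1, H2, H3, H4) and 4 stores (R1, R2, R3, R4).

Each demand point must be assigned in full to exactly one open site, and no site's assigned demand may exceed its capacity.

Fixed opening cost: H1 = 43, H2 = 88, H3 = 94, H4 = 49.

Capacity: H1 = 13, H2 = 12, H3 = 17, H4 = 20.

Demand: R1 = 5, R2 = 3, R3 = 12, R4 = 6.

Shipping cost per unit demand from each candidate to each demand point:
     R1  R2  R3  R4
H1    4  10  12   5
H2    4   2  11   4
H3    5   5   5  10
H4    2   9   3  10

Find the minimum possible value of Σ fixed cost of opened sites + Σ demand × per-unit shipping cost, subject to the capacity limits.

Open {H1, H4}; cheapest assignment that respects the capacities:
  H1 (cap 13, load 6): R4 — cost 6×5 = 30
  H4 (cap 20, load 20): R1, R2, R3 — cost 5×2 + 3×9 + 12×3 = 73
  Shipping 103, fixed 92 → total 195.
  Any other capacity-feasible assignment to {H1, H4} ships for at least 103.
Compare {H2, H4}: its best feasible assignment gives total 213.
Compare {H1, H2, H4}: its best feasible assignment gives total 256.
Every other set of open sites that can feasibly serve all demand totals ≥ 213 even under its best assignment. Minimum: 195.

195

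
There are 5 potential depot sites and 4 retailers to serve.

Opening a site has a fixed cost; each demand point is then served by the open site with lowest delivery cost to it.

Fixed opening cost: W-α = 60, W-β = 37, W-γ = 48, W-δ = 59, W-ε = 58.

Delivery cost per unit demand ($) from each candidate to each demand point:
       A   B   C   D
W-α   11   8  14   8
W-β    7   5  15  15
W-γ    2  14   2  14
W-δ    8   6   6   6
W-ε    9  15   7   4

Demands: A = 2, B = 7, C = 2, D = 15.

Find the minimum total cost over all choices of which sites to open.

Open {W-β, W-ε}: assign each demand point to its cheapest open site.
  A→W-β 2×7=14, B→W-β 7×5=35, C→W-ε 2×7=14, D→W-ε 15×4=60
  delivery cost 123, fixed 95 → total 218.
Compare {W-δ}: delivery cost 160 + fixed 59 = 219.
Compare {W-β, W-γ, W-ε}: delivery cost 103 + fixed 143 = 246.
Compare {W-β, W-δ}: delivery cost 151 + fixed 96 = 247.
All other subsets cost ≥ 219. Minimum total cost: 218.

218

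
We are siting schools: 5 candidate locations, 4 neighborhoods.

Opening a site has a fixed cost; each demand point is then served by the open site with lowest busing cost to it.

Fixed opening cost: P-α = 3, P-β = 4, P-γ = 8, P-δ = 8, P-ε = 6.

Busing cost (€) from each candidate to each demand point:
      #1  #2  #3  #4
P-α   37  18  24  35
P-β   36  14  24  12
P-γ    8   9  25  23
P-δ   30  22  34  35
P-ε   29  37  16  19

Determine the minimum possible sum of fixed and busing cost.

Open {P-β, P-γ, P-ε}: assign each demand point to its cheapest open site.
  #1→P-γ 8, #2→P-γ 9, #3→P-ε 16, #4→P-β 12
  busing cost 45, fixed 18 → total 63.
Compare {P-β, P-γ}: busing cost 53 + fixed 12 = 65.
Compare {P-γ, P-ε}: busing cost 52 + fixed 14 = 66.
Compare {P-α, P-β, P-γ, P-ε}: busing cost 45 + fixed 21 = 66.
All other subsets cost ≥ 65. Minimum total cost: 63.

63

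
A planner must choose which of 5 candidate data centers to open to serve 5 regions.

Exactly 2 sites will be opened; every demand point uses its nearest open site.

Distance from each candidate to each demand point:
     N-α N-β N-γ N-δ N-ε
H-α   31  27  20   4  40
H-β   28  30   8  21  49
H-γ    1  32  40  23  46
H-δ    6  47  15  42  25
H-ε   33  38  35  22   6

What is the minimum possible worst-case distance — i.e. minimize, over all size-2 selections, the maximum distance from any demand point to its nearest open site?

27

Open {H-α, H-δ}.
  Farthest demand point is N-β at distance 27 (to H-α); all others are ≤ 27.
With {H-β, H-δ} the worst case is 30.
With {H-β, H-ε} the worst case is 30.
No size-2 selection achieves below 27.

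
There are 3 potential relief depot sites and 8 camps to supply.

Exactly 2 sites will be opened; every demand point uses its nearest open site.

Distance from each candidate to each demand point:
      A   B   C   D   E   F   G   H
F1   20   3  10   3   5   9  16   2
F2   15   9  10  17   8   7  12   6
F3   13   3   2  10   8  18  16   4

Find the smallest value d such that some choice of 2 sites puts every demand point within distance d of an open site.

13

Open {F2, F3}.
  Farthest demand point is A at distance 13 (to F3); all others are ≤ 13.
With {F1, F2} the worst case is 15.
With {F1, F3} the worst case is 16.
No size-2 selection achieves below 13.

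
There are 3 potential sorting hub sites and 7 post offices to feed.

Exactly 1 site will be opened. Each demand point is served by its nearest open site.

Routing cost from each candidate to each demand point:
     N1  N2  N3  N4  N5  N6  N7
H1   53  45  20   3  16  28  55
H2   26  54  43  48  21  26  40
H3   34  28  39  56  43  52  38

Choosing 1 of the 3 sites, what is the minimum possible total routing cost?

220

Open {H1}.
  N1→H1 53, N2→H1 45, N3→H1 20, N4→H1 3, N5→H1 16, N6→H1 28, N7→H1 55  ⇒ total 220.
Compare {H2}: total 258.
Compare {H3}: total 290.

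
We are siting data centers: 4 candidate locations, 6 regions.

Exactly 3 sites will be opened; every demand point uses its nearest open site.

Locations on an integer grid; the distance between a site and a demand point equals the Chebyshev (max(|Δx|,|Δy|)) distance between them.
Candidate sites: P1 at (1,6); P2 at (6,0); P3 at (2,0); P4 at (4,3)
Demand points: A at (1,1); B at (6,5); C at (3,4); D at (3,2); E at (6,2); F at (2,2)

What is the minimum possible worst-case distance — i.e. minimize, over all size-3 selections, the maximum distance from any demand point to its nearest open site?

Open {P1, P3, P4}.
  Farthest demand point is B at distance 2 (to P4); all others are ≤ 2.
With {P2, P3, P4} the worst case is 2.
With {P1, P2, P4} the worst case is 3.
No size-3 selection achieves below 2.

2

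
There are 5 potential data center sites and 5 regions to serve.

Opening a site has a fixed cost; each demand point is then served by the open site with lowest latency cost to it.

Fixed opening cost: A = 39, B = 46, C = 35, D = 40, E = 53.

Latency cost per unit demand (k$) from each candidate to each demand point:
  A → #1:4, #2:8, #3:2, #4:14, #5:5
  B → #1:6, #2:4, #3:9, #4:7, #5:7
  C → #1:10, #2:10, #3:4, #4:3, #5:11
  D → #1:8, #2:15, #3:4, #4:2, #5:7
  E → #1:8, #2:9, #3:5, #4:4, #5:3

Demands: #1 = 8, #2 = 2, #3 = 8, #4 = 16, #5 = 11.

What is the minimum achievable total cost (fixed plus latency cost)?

230

Open {A, D}: assign each demand point to its cheapest open site.
  #1→A 8×4=32, #2→A 2×8=16, #3→A 8×2=16, #4→D 16×2=32, #5→A 11×5=55
  latency cost 151, fixed 79 → total 230.
Compare {A, C}: latency cost 167 + fixed 74 = 241.
Compare {A, E}: latency cost 161 + fixed 92 = 253.
Compare {A, D, E}: latency cost 129 + fixed 132 = 261.
All other subsets cost ≥ 241. Minimum total cost: 230.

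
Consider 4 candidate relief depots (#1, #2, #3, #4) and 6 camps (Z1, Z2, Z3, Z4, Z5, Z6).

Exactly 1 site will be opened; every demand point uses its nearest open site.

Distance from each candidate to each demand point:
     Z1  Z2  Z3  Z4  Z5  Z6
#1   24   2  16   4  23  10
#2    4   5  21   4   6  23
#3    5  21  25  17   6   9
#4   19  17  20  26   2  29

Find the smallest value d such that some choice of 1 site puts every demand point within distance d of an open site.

23

Open {#2}.
  Farthest demand point is Z6 at distance 23 (to #2); all others are ≤ 23.
With {#1} the worst case is 24.
With {#3} the worst case is 25.
No size-1 selection achieves below 23.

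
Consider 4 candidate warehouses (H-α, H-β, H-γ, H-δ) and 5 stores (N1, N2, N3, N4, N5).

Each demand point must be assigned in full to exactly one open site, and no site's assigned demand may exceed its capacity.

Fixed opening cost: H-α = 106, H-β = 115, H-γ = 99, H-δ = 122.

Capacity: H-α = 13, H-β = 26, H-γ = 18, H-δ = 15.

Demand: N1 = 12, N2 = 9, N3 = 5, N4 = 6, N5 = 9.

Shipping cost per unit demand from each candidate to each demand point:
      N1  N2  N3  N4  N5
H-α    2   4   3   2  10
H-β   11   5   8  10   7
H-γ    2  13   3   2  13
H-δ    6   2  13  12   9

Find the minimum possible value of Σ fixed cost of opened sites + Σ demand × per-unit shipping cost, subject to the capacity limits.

398

Open {H-β, H-γ}; cheapest assignment that respects the capacities:
  H-β (cap 26, load 23): N2, N3, N5 — cost 9×5 + 5×8 + 9×7 = 148
  H-γ (cap 18, load 18): N1, N4 — cost 12×2 + 6×2 = 36
  Shipping 184, fixed 214 → total 398.
  Any other capacity-feasible assignment to {H-β, H-γ} ships for at least 184.
Compare {H-α, H-β, H-γ}: its best feasible assignment gives total 479.
Compare {H-β, H-γ, H-δ}: its best feasible assignment gives total 493.
Every other set of open sites that can feasibly serve all demand totals ≥ 479 even under its best assignment. Minimum: 398.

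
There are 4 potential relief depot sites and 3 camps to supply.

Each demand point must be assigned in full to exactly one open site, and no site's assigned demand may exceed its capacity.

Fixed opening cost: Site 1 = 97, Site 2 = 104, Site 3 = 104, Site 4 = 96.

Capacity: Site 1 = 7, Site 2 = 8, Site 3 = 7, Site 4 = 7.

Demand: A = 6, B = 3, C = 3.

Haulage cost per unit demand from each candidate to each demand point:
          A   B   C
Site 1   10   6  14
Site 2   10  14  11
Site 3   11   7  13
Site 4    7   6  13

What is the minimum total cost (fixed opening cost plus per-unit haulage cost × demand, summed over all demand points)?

Open {Site 1, Site 4}; cheapest assignment that respects the capacities:
  Site 1 (cap 7, load 6): B, C — cost 3×6 + 3×14 = 60
  Site 4 (cap 7, load 6): A — cost 6×7 = 42
  Shipping 102, fixed 193 → total 295.
  Any other capacity-feasible assignment to {Site 1, Site 4} ships for at least 102.
Compare {Site 3, Site 4}: its best feasible assignment gives total 302.
Compare {Site 2, Site 4}: its best feasible assignment gives total 317.
Every other set of open sites that can feasibly serve all demand totals ≥ 302 even under its best assignment. Minimum: 295.

295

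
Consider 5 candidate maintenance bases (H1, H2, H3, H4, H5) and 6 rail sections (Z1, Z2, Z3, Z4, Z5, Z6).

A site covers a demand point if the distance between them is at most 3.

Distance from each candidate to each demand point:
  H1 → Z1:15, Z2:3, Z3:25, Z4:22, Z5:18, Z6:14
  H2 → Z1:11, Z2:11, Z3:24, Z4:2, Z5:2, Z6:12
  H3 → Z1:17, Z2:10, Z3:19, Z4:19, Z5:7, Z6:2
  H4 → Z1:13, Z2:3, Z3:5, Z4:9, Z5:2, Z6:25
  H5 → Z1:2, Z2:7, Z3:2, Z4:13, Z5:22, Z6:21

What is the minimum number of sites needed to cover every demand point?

Coverage sets (demand points within 3 of each site):
  H1: {Z2}
  H2: {Z4, Z5}
  H3: {Z6}
  H4: {Z2, Z5}
  H5: {Z1, Z3}
No 3 sites suffice: every size-3 union leaves at least one demand point uncovered.
But {H1, H2, H3, H5} covers everything, so the minimum is 4.

4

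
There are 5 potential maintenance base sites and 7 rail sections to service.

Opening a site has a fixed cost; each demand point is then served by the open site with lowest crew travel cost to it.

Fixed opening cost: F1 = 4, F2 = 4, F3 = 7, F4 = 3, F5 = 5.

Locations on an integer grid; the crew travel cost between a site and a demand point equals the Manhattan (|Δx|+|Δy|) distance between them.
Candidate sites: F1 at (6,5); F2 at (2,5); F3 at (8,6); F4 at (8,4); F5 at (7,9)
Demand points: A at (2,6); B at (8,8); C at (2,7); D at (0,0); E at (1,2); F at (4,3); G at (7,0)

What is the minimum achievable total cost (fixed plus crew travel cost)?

Open {F2, F4}: assign each demand point to its cheapest open site.
  A→F2 1, B→F4 4, C→F2 2, D→F2 7, E→F2 4, F→F2 4, G→F4 5
  crew travel cost 27, fixed 7 → total 34.
Compare {F1, F2}: crew travel cost 29 + fixed 8 = 37.
Compare {F2, F4, F5}: crew travel cost 25 + fixed 12 = 37.
Compare {F2, F3}: crew travel cost 27 + fixed 11 = 38.
All other subsets cost ≥ 37. Minimum total cost: 34.

34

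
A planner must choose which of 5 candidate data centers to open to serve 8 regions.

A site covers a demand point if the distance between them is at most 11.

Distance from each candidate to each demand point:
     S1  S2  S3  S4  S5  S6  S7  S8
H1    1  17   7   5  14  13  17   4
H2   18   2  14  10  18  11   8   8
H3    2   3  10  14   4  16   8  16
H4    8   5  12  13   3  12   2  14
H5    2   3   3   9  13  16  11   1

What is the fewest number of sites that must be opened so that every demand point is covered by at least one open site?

2

Coverage sets (demand points within 11 of each site):
  H1: {S1, S3, S4, S8}
  H2: {S2, S4, S6, S7, S8}
  H3: {S1, S2, S3, S5, S7}
  H4: {S1, S2, S5, S7}
  H5: {S1, S2, S3, S4, S7, S8}
No single site covers all 8 demand points.
But {H2, H3} covers everything, so the minimum is 2.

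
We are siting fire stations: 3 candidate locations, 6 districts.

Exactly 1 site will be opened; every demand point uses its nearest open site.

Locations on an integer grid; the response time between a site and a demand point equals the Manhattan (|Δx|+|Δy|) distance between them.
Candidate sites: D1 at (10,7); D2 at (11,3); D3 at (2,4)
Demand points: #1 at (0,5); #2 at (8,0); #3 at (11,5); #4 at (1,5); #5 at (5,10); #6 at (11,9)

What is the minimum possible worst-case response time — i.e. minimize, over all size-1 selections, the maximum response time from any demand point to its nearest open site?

Open {D1}.
  Farthest demand point is #1 at response time 12 (to D1); all others are ≤ 12.
With {D2} the worst case is 13.
With {D3} the worst case is 14.
No size-1 selection achieves below 12.

12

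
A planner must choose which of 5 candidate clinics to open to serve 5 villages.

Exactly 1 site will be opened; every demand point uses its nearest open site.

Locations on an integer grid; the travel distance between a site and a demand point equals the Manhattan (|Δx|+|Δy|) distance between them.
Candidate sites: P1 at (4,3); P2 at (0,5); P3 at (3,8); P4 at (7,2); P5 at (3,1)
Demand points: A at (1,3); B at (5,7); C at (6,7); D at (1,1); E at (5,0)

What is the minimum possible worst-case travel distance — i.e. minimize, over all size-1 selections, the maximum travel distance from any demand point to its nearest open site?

6

Open {P1}.
  Farthest demand point is C at travel distance 6 (to P1); all others are ≤ 6.
With {P4} the worst case is 7.
With {P5} the worst case is 9.
No size-1 selection achieves below 6.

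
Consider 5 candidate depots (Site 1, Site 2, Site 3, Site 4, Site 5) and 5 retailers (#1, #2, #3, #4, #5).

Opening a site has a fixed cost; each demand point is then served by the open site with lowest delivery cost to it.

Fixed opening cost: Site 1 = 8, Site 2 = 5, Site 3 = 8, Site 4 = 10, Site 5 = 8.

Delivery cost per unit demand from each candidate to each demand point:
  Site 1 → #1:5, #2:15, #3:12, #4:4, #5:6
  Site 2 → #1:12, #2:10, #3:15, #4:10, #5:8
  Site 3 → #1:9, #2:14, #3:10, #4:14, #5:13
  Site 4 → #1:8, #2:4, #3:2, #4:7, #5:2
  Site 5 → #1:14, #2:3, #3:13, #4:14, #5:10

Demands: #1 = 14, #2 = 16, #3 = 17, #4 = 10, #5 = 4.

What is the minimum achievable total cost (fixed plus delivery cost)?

Open {Site 1, Site 4, Site 5}: assign each demand point to its cheapest open site.
  #1→Site 1 14×5=70, #2→Site 5 16×3=48, #3→Site 4 17×2=34, #4→Site 1 10×4=40, #5→Site 4 4×2=8
  delivery cost 200, fixed 26 → total 226.
Compare {Site 1, Site 2, Site 4, Site 5}: delivery cost 200 + fixed 31 = 231.
Compare {Site 1, Site 4}: delivery cost 216 + fixed 18 = 234.
Compare {Site 1, Site 3, Site 4, Site 5}: delivery cost 200 + fixed 34 = 234.
All other subsets cost ≥ 231. Minimum total cost: 226.

226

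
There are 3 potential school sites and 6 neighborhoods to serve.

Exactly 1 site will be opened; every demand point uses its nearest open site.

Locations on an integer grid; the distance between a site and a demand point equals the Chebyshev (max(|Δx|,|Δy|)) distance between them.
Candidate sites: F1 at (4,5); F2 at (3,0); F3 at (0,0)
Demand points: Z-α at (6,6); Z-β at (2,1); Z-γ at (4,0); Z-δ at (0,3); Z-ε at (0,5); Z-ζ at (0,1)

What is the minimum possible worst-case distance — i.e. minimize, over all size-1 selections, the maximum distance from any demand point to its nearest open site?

5

Open {F1}.
  Farthest demand point is Z-γ at distance 5 (to F1); all others are ≤ 5.
With {F2} the worst case is 6.
With {F3} the worst case is 6.
No size-1 selection achieves below 5.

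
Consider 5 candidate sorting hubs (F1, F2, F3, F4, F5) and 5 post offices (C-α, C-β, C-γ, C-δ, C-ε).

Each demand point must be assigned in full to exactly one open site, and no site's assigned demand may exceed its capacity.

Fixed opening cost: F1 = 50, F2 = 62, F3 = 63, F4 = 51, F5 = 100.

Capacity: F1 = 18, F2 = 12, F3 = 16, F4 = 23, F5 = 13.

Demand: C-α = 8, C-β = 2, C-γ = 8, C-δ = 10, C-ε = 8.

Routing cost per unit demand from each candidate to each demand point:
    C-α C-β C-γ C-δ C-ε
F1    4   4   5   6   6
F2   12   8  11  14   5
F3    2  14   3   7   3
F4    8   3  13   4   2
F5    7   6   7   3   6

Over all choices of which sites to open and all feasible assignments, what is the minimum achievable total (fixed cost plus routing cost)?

Open {F3, F4}; cheapest assignment that respects the capacities:
  F3 (cap 16, load 16): C-α, C-γ — cost 8×2 + 8×3 = 40
  F4 (cap 23, load 20): C-β, C-δ, C-ε — cost 2×3 + 10×4 + 8×2 = 62
  Shipping 102, fixed 114 → total 216.
  Any other capacity-feasible assignment to {F3, F4} ships for at least 102.
Compare {F1, F4}: its best feasible assignment gives total 235.
Compare {F1, F3, F4}: its best feasible assignment gives total 266.
Every other set of open sites that can feasibly serve all demand totals ≥ 235 even under its best assignment. Minimum: 216.

216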